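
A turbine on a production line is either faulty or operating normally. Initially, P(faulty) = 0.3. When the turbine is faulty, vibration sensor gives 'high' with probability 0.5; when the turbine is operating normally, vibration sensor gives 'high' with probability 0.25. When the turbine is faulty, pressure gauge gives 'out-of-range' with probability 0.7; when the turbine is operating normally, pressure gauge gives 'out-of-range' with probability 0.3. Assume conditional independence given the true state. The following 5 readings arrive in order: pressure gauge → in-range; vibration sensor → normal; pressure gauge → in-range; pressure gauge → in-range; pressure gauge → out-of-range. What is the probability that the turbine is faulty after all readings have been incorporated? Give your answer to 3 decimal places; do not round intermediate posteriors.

0.050

After pressure gauge='in-range': P(faulty) = 0.3·0.3000 / (0.3·0.3000 + 0.7·0.7000) ≈ 0.1552
After vibration sensor='normal': P(faulty) = 0.5·0.1552 / (0.5·0.1552 + 0.75·0.8448) ≈ 0.1091
After pressure gauge='in-range': P(faulty) = 0.3·0.1091 / (0.3·0.1091 + 0.7·0.8909) ≈ 0.0499
After pressure gauge='in-range': P(faulty) = 0.3·0.0499 / (0.3·0.0499 + 0.7·0.9501) ≈ 0.0220
After pressure gauge='out-of-range': P(faulty) = 0.7·0.0220 / (0.7·0.0220 + 0.3·0.9780) ≈ 0.0499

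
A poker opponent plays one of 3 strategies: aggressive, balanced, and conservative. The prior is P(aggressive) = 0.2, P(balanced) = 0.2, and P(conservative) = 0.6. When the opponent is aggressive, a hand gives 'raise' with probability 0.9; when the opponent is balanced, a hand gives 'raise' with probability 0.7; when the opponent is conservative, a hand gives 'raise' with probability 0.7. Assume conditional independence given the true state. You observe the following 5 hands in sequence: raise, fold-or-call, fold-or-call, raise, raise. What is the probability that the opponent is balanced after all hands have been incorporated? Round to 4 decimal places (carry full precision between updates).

After 'raise': normaliser = 0.9·0.2000 + 0.7·0.2000 + 0.7·0.6000; P(aggressive) ≈ 0.2432, P(balanced) ≈ 0.1892, P(conservative) ≈ 0.5676
After 'fold-or-call': normaliser = 0.1·0.2432 + 0.3·0.1892 + 0.3·0.5676; P(aggressive) ≈ 0.0968, P(balanced) ≈ 0.2258, P(conservative) ≈ 0.6774
After 'fold-or-call': normaliser = 0.1·0.0968 + 0.3·0.2258 + 0.3·0.6774; P(aggressive) ≈ 0.0345, P(balanced) ≈ 0.2414, P(conservative) ≈ 0.7241
After 'raise': normaliser = 0.9·0.0345 + 0.7·0.2414 + 0.7·0.7241; P(aggressive) ≈ 0.0439, P(balanced) ≈ 0.2390, P(conservative) ≈ 0.7171
After 'raise': normaliser = 0.9·0.0439 + 0.7·0.2390 + 0.7·0.7171; P(aggressive) ≈ 0.0557, P(balanced) ≈ 0.2361, P(conservative) ≈ 0.7082

0.2361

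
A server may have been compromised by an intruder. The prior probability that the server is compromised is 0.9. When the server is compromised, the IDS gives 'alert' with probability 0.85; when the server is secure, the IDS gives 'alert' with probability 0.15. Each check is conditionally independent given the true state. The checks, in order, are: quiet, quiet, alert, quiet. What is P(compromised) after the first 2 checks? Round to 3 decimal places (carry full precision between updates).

0.219

After 'quiet': P(compromised) = 0.15·0.9000 / (0.15·0.9000 + 0.85·0.1000) ≈ 0.6136
After 'quiet': P(compromised) = 0.15·0.6136 / (0.15·0.6136 + 0.85·0.3864) ≈ 0.2189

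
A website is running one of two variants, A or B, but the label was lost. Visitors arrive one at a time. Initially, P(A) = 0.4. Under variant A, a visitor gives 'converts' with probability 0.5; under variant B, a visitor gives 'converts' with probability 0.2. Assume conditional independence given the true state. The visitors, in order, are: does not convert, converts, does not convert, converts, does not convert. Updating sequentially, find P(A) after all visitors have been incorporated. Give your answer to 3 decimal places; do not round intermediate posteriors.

0.504

Apply Bayes' rule sequentially, carrying P(A) forward.
After 'does not convert': P(A) = 0.5·0.4000 / (0.5·0.4000 + 0.8·0.6000) ≈ 0.2941
After 'converts': P(A) = 0.5·0.2941 / (0.5·0.2941 + 0.2·0.7059) ≈ 0.5102
After 'does not convert': P(A) = 0.5·0.5102 / (0.5·0.5102 + 0.8·0.4898) ≈ 0.3943
After 'converts': P(A) = 0.5·0.3943 / (0.5·0.3943 + 0.2·0.6057) ≈ 0.6194
After 'does not convert': P(A) = 0.5·0.6194 / (0.5·0.6194 + 0.8·0.3806) ≈ 0.5043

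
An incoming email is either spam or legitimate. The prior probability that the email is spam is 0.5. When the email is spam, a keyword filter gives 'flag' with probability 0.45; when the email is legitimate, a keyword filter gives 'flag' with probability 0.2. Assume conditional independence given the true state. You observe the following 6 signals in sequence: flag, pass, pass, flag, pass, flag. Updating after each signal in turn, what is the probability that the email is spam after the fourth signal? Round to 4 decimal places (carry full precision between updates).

0.7053

After 'flag': P(spam) = 0.45·0.5000 / (0.45·0.5000 + 0.2·0.5000) ≈ 0.6923
After 'pass': P(spam) = 0.55·0.6923 / (0.55·0.6923 + 0.8·0.3077) ≈ 0.6074
After 'pass': P(spam) = 0.55·0.6074 / (0.55·0.6074 + 0.8·0.3926) ≈ 0.5154
After 'flag': P(spam) = 0.45·0.5154 / (0.45·0.5154 + 0.2·0.4846) ≈ 0.7053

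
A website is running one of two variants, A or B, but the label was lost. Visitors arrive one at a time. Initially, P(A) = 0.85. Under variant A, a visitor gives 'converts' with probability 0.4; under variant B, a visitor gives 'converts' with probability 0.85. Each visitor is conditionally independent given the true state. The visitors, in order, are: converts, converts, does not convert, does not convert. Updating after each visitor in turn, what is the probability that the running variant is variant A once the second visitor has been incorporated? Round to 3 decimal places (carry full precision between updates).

0.557

After 'converts': P(A) = 0.4·0.8500 / (0.4·0.8500 + 0.85·0.1500) ≈ 0.7273
After 'converts': P(A) = 0.4·0.7273 / (0.4·0.7273 + 0.85·0.2727) ≈ 0.5565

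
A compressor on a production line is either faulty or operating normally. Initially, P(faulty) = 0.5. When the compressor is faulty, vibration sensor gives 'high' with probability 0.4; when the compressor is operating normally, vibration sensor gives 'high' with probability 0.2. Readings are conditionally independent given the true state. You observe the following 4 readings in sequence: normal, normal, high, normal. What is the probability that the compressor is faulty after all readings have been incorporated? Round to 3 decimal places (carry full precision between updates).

0.458

After 'normal': P(faulty) = 0.6·0.5000 / (0.6·0.5000 + 0.8·0.5000) ≈ 0.4286
After 'normal': P(faulty) = 0.6·0.4286 / (0.6·0.4286 + 0.8·0.5714) ≈ 0.3600
After 'high': P(faulty) = 0.4·0.3600 / (0.4·0.3600 + 0.2·0.6400) ≈ 0.5294
After 'normal': P(faulty) = 0.6·0.5294 / (0.6·0.5294 + 0.8·0.4706) ≈ 0.4576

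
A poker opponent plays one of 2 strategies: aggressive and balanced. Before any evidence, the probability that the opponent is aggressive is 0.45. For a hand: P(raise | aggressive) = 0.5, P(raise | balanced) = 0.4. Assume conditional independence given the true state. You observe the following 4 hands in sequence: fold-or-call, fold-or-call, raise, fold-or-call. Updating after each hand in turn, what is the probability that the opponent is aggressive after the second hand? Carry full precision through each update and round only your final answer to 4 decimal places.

0.3623

After 'fold-or-call': P(aggressive) = 0.5·0.4500 / (0.5·0.4500 + 0.6·0.5500) ≈ 0.4054
After 'fold-or-call': P(aggressive) = 0.5·0.4054 / (0.5·0.4054 + 0.6·0.5946) ≈ 0.3623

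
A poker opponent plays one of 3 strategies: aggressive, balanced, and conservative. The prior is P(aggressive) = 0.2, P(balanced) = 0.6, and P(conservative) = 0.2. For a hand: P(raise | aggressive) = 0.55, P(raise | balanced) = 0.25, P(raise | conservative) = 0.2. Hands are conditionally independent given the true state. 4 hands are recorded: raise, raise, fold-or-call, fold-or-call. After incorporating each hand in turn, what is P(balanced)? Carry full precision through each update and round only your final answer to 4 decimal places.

After 'raise': normaliser = 0.55·0.2000 + 0.25·0.6000 + 0.2·0.2000; P(aggressive) ≈ 0.3667, P(balanced) ≈ 0.5000, P(conservative) ≈ 0.1333
After 'raise': normaliser = 0.55·0.3667 + 0.25·0.5000 + 0.2·0.1333; P(aggressive) ≈ 0.5708, P(balanced) ≈ 0.3538, P(conservative) ≈ 0.0755
After 'fold-or-call': normaliser = 0.45·0.5708 + 0.75·0.3538 + 0.8·0.0755; P(aggressive) ≈ 0.4409, P(balanced) ≈ 0.4555, P(conservative) ≈ 0.1036
After 'fold-or-call': normaliser = 0.45·0.4409 + 0.75·0.4555 + 0.8·0.1036; P(aggressive) ≈ 0.3185, P(balanced) ≈ 0.5484, P(conservative) ≈ 0.1331

0.5484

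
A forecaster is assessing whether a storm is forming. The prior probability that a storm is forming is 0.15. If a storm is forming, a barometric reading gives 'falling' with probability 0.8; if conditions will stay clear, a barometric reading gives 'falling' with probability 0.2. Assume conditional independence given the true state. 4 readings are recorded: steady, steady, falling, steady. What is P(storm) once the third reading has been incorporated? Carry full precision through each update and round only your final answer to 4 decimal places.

0.0423

Each posterior becomes the prior for the next update.
After 'steady': P(storm) = 0.2·0.1500 / (0.2·0.1500 + 0.8·0.8500) ≈ 0.0423
After 'steady': P(storm) = 0.2·0.0423 / (0.2·0.0423 + 0.8·0.9577) ≈ 0.0109
After 'falling': P(storm) = 0.8·0.0109 / (0.8·0.0109 + 0.2·0.9891) ≈ 0.0423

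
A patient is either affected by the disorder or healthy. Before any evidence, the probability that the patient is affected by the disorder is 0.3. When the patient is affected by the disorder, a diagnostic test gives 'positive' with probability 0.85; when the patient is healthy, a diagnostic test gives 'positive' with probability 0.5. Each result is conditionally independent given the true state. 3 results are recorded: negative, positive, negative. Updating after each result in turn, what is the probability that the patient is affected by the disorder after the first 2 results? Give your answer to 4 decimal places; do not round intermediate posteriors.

0.1794

After 'negative': P(affected) = 0.15·0.3000 / (0.15·0.3000 + 0.5·0.7000) ≈ 0.1139
After 'positive': P(affected) = 0.85·0.1139 / (0.85·0.1139 + 0.5·0.8861) ≈ 0.1794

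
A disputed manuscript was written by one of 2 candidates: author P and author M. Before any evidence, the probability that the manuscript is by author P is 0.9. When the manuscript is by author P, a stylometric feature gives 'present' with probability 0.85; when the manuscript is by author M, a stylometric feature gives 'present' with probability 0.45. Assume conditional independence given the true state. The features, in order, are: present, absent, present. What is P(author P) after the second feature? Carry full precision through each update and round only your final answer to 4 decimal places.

After 'present': P(author P) = 0.85·0.9000 / (0.85·0.9000 + 0.45·0.1000) ≈ 0.9444
After 'absent': P(author P) = 0.15·0.9444 / (0.15·0.9444 + 0.55·0.0556) ≈ 0.8226

0.8226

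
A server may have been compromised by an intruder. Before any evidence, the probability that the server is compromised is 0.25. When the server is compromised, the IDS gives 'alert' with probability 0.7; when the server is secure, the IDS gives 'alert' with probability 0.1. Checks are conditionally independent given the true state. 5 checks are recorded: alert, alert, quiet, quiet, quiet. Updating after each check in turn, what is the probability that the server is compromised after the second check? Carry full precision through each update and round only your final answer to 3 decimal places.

0.942

After 'alert': P(compromised) = 0.7·0.2500 / (0.7·0.2500 + 0.1·0.7500) ≈ 0.7000
After 'alert': P(compromised) = 0.7·0.7000 / (0.7·0.7000 + 0.1·0.3000) ≈ 0.9423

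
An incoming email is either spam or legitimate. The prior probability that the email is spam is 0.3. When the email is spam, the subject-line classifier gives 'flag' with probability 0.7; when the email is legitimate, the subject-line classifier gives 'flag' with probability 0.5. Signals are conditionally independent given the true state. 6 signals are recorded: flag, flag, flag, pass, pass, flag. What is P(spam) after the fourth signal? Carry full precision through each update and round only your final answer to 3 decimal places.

0.414

After 'flag': P(spam) = 0.7·0.3000 / (0.7·0.3000 + 0.5·0.7000) ≈ 0.3750
After 'flag': P(spam) = 0.7·0.3750 / (0.7·0.3750 + 0.5·0.6250) ≈ 0.4565
After 'flag': P(spam) = 0.7·0.4565 / (0.7·0.4565 + 0.5·0.5435) ≈ 0.5404
After 'pass': P(spam) = 0.3·0.5404 / (0.3·0.5404 + 0.5·0.4596) ≈ 0.4137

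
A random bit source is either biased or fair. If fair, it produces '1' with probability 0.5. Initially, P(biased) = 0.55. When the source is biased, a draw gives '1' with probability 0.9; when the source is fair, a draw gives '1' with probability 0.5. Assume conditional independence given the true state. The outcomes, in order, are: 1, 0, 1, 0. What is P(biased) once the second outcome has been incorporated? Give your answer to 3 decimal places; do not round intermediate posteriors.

0.306

Apply Bayes' rule sequentially, carrying P(biased) forward.
After '1': P(biased) = 0.9·0.5500 / (0.9·0.5500 + 0.5·0.4500) ≈ 0.6875
After '0': P(biased) = 0.1·0.6875 / (0.1·0.6875 + 0.5·0.3125) ≈ 0.3056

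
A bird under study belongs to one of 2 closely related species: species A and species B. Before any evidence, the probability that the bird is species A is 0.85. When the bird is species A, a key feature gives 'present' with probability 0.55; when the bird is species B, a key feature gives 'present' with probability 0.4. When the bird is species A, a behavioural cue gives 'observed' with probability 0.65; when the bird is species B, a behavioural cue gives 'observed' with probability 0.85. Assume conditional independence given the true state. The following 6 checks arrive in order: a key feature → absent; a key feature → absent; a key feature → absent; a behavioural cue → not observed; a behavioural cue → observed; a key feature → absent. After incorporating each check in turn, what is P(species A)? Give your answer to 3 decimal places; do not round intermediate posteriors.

After a key feature='absent': P(species A) = 0.45·0.8500 / (0.45·0.8500 + 0.6·0.1500) ≈ 0.8095
After a key feature='absent': P(species A) = 0.45·0.8095 / (0.45·0.8095 + 0.6·0.1905) ≈ 0.7612
After a key feature='absent': P(species A) = 0.45·0.7612 / (0.45·0.7612 + 0.6·0.2388) ≈ 0.7051
After a behavioural cue='not observed': P(species A) = 0.35·0.7051 / (0.35·0.7051 + 0.15·0.2949) ≈ 0.8480
After a behavioural cue='observed': P(species A) = 0.65·0.8480 / (0.65·0.8480 + 0.85·0.1520) ≈ 0.8101
After a key feature='absent': P(species A) = 0.45·0.8101 / (0.45·0.8101 + 0.6·0.1899) ≈ 0.7619

0.762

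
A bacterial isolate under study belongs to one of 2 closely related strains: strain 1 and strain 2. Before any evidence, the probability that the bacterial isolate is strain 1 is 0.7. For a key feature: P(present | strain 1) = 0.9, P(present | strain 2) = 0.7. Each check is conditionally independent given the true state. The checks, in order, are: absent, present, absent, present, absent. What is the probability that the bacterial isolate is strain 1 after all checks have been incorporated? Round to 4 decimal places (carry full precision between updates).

0.1250

After 'absent': P(strain 1) = 0.1·0.7000 / (0.1·0.7000 + 0.3·0.3000) ≈ 0.4375
After 'present': P(strain 1) = 0.9·0.4375 / (0.9·0.4375 + 0.7·0.5625) ≈ 0.5000
After 'absent': P(strain 1) = 0.1·0.5000 / (0.1·0.5000 + 0.3·0.5000) ≈ 0.2500
After 'present': P(strain 1) = 0.9·0.2500 / (0.9·0.2500 + 0.7·0.7500) ≈ 0.3000
After 'absent': P(strain 1) = 0.1·0.3000 / (0.1·0.3000 + 0.3·0.7000) ≈ 0.1250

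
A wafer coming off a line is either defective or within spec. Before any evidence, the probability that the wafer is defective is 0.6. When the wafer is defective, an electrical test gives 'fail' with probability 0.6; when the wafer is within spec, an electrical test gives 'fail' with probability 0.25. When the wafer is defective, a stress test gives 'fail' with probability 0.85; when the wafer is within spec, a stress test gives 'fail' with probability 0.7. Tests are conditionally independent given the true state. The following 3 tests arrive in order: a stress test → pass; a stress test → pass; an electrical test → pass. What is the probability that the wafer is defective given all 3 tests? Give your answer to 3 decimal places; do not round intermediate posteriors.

0.167

Each posterior becomes the prior for the next update.
After a stress test='pass': P(defective) = 0.15·0.6000 / (0.15·0.6000 + 0.3·0.4000) ≈ 0.4286
After a stress test='pass': P(defective) = 0.15·0.4286 / (0.15·0.4286 + 0.3·0.5714) ≈ 0.2727
After an electrical test='pass': P(defective) = 0.4·0.2727 / (0.4·0.2727 + 0.75·0.7273) ≈ 0.1667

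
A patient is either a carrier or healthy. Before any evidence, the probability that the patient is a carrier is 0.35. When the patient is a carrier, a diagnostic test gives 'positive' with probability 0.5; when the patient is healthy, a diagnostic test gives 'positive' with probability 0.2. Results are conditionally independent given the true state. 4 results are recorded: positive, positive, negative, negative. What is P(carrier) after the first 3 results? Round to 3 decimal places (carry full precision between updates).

After 'positive': P(carrier) = 0.5·0.3500 / (0.5·0.3500 + 0.2·0.6500) ≈ 0.5738
After 'positive': P(carrier) = 0.5·0.5738 / (0.5·0.5738 + 0.2·0.4262) ≈ 0.7709
After 'negative': P(carrier) = 0.5·0.7709 / (0.5·0.7709 + 0.8·0.2291) ≈ 0.6778

0.678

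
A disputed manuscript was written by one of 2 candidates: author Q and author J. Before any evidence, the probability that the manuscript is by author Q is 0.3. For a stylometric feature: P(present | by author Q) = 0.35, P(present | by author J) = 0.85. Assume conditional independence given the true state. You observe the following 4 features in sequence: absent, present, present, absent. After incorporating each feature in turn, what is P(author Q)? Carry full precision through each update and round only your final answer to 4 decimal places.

After 'absent': P(author Q) = 0.65·0.3000 / (0.65·0.3000 + 0.15·0.7000) ≈ 0.6500
After 'present': P(author Q) = 0.35·0.6500 / (0.35·0.6500 + 0.85·0.3500) ≈ 0.4333
After 'present': P(author Q) = 0.35·0.4333 / (0.35·0.4333 + 0.85·0.5667) ≈ 0.2395
After 'absent': P(author Q) = 0.65·0.2395 / (0.65·0.2395 + 0.15·0.7605) ≈ 0.5771

0.5771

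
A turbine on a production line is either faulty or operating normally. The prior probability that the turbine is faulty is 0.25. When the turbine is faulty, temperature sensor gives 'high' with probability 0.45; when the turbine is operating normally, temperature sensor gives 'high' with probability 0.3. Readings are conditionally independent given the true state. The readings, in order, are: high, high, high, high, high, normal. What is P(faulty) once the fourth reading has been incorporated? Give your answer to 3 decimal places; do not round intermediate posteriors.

After 'high': P(faulty) = 0.45·0.2500 / (0.45·0.2500 + 0.3·0.7500) ≈ 0.3333
After 'high': P(faulty) = 0.45·0.3333 / (0.45·0.3333 + 0.3·0.6667) ≈ 0.4286
After 'high': P(faulty) = 0.45·0.4286 / (0.45·0.4286 + 0.3·0.5714) ≈ 0.5294
After 'high': P(faulty) = 0.45·0.5294 / (0.45·0.5294 + 0.3·0.4706) ≈ 0.6279

0.628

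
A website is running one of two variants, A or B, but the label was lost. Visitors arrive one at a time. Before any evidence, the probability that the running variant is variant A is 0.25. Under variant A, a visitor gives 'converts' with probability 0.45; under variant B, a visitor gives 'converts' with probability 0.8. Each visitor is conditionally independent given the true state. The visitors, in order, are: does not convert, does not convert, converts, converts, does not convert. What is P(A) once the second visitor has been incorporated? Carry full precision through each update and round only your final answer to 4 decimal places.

After 'does not convert': P(A) = 0.55·0.2500 / (0.55·0.2500 + 0.2·0.7500) ≈ 0.4783
After 'does not convert': P(A) = 0.55·0.4783 / (0.55·0.4783 + 0.2·0.5217) ≈ 0.7160

0.7160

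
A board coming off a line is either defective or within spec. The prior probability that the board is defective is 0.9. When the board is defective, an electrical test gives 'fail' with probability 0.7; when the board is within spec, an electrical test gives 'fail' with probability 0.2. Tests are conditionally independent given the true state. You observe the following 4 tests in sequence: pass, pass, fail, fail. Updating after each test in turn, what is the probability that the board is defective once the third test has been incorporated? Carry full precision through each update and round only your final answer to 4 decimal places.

0.8158

After 'pass': P(defective) = 0.3·0.9000 / (0.3·0.9000 + 0.8·0.1000) ≈ 0.7714
After 'pass': P(defective) = 0.3·0.7714 / (0.3·0.7714 + 0.8·0.2286) ≈ 0.5586
After 'fail': P(defective) = 0.7·0.5586 / (0.7·0.5586 + 0.2·0.4414) ≈ 0.8158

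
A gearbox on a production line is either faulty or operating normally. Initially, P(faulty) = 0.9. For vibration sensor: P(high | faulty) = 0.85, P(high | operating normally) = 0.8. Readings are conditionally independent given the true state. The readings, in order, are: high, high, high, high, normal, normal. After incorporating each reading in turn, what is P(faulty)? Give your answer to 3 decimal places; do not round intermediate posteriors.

After 'high': P(faulty) = 0.85·0.9000 / (0.85·0.9000 + 0.8·0.1000) ≈ 0.9053
After 'high': P(faulty) = 0.85·0.9053 / (0.85·0.9053 + 0.8·0.0947) ≈ 0.9104
After 'high': P(faulty) = 0.85·0.9104 / (0.85·0.9104 + 0.8·0.0896) ≈ 0.9152
After 'high': P(faulty) = 0.85·0.9152 / (0.85·0.9152 + 0.8·0.0848) ≈ 0.9198
After 'normal': P(faulty) = 0.15·0.9198 / (0.15·0.9198 + 0.2·0.0802) ≈ 0.8959
After 'normal': P(faulty) = 0.15·0.8959 / (0.15·0.8959 + 0.2·0.1041) ≈ 0.8658

0.866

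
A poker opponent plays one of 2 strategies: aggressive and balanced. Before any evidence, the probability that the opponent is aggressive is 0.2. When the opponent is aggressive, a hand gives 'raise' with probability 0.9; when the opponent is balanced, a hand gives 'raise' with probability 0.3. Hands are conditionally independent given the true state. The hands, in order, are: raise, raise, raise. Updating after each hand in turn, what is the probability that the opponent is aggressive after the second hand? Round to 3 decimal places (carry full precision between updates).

Each posterior becomes the prior for the next update.
After 'raise': P(aggressive) = 0.9·0.2000 / (0.9·0.2000 + 0.3·0.8000) ≈ 0.4286
After 'raise': P(aggressive) = 0.9·0.4286 / (0.9·0.4286 + 0.3·0.5714) ≈ 0.6923

0.692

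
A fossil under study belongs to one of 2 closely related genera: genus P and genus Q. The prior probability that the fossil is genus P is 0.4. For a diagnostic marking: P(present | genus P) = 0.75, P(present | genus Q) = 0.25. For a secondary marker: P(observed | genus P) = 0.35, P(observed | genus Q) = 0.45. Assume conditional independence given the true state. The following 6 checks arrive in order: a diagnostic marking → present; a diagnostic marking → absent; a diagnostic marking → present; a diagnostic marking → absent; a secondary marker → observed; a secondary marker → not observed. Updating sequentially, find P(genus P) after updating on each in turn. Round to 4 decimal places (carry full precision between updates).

Apply Bayes' rule sequentially, carrying P(genus P) forward.
After a diagnostic marking='present': P(genus P) = 0.75·0.4000 / (0.75·0.4000 + 0.25·0.6000) ≈ 0.6667
After a diagnostic marking='absent': P(genus P) = 0.25·0.6667 / (0.25·0.6667 + 0.75·0.3333) ≈ 0.4000
After a diagnostic marking='present': P(genus P) = 0.75·0.4000 / (0.75·0.4000 + 0.25·0.6000) ≈ 0.6667
After a diagnostic marking='absent': P(genus P) = 0.25·0.6667 / (0.25·0.6667 + 0.75·0.3333) ≈ 0.4000
After a secondary marker='observed': P(genus P) = 0.35·0.4000 / (0.35·0.4000 + 0.45·0.6000) ≈ 0.3415
After a secondary marker='not observed': P(genus P) = 0.65·0.3415 / (0.65·0.3415 + 0.55·0.6585) ≈ 0.3800

0.3800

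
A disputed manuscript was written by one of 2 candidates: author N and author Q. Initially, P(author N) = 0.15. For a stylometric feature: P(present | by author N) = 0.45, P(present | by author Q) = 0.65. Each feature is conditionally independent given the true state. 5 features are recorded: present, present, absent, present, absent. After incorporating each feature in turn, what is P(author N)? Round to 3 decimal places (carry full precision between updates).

0.126

Each posterior becomes the prior for the next update.
After 'present': P(author N) = 0.45·0.1500 / (0.45·0.1500 + 0.65·0.8500) ≈ 0.1089
After 'present': P(author N) = 0.45·0.1089 / (0.45·0.1089 + 0.65·0.8911) ≈ 0.0780
After 'absent': P(author N) = 0.55·0.0780 / (0.55·0.0780 + 0.35·0.9220) ≈ 0.1173
After 'present': P(author N) = 0.45·0.1173 / (0.45·0.1173 + 0.65·0.8827) ≈ 0.0843
After 'absent': P(author N) = 0.55·0.0843 / (0.55·0.0843 + 0.35·0.9157) ≈ 0.1263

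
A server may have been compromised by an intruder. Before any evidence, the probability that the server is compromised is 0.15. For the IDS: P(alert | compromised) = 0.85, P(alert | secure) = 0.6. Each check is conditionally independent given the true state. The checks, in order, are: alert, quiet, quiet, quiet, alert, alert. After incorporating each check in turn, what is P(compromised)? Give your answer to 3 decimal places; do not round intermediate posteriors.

0.026

After 'alert': P(compromised) = 0.85·0.1500 / (0.85·0.1500 + 0.6·0.8500) ≈ 0.2000
After 'quiet': P(compromised) = 0.15·0.2000 / (0.15·0.2000 + 0.4·0.8000) ≈ 0.0857
After 'quiet': P(compromised) = 0.15·0.0857 / (0.15·0.0857 + 0.4·0.9143) ≈ 0.0340
After 'quiet': P(compromised) = 0.15·0.0340 / (0.15·0.0340 + 0.4·0.9660) ≈ 0.0130
After 'alert': P(compromised) = 0.85·0.0130 / (0.85·0.0130 + 0.6·0.9870) ≈ 0.0183
After 'alert': P(compromised) = 0.85·0.0183 / (0.85·0.0183 + 0.6·0.9817) ≈ 0.0258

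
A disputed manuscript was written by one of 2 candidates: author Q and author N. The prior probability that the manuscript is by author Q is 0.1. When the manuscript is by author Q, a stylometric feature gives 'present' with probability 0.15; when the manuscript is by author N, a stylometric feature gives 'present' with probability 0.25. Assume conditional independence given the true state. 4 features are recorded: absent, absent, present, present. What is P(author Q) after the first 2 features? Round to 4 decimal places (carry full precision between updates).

Each posterior becomes the prior for the next update.
After 'absent': P(author Q) = 0.85·0.1000 / (0.85·0.1000 + 0.75·0.9000) ≈ 0.1118
After 'absent': P(author Q) = 0.85·0.1118 / (0.85·0.1118 + 0.75·0.8882) ≈ 0.1249

0.1249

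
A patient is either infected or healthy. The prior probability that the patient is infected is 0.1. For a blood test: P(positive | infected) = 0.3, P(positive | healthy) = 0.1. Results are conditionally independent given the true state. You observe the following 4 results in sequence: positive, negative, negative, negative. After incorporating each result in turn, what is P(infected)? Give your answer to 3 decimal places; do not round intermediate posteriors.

Apply Bayes' rule sequentially, carrying P(infected) forward.
After 'positive': P(infected) = 0.3·0.1000 / (0.3·0.1000 + 0.1·0.9000) ≈ 0.2500
After 'negative': P(infected) = 0.7·0.2500 / (0.7·0.2500 + 0.9·0.7500) ≈ 0.2059
After 'negative': P(infected) = 0.7·0.2059 / (0.7·0.2059 + 0.9·0.7941) ≈ 0.1678
After 'negative': P(infected) = 0.7·0.1678 / (0.7·0.1678 + 0.9·0.8322) ≈ 0.1356

0.136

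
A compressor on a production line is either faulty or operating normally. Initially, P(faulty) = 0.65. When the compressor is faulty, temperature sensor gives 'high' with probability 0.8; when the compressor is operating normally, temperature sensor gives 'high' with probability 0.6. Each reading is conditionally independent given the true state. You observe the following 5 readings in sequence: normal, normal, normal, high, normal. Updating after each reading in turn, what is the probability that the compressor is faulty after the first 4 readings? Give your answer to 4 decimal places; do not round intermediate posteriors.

After 'normal': P(faulty) = 0.2·0.6500 / (0.2·0.6500 + 0.4·0.3500) ≈ 0.4815
After 'normal': P(faulty) = 0.2·0.4815 / (0.2·0.4815 + 0.4·0.5185) ≈ 0.3171
After 'normal': P(faulty) = 0.2·0.3171 / (0.2·0.3171 + 0.4·0.6829) ≈ 0.1884
After 'high': P(faulty) = 0.8·0.1884 / (0.8·0.1884 + 0.6·0.8116) ≈ 0.2364

0.2364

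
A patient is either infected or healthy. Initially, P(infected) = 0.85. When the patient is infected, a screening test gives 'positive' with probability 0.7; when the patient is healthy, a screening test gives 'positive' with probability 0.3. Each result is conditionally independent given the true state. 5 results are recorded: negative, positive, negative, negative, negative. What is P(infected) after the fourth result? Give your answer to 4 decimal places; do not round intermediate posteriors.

0.5100

Apply Bayes' rule sequentially, carrying P(infected) forward.
After 'negative': P(infected) = 0.3·0.8500 / (0.3·0.8500 + 0.7·0.1500) ≈ 0.7083
After 'positive': P(infected) = 0.7·0.7083 / (0.7·0.7083 + 0.3·0.2917) ≈ 0.8500
After 'negative': P(infected) = 0.3·0.8500 / (0.3·0.8500 + 0.7·0.1500) ≈ 0.7083
After 'negative': P(infected) = 0.3·0.7083 / (0.3·0.7083 + 0.7·0.2917) ≈ 0.5100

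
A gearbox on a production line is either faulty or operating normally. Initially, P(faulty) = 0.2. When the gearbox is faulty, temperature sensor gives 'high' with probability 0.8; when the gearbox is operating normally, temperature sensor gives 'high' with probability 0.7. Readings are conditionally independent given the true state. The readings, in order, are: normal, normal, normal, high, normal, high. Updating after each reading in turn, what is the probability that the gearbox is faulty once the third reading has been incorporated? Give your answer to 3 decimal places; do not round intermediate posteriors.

0.069

After 'normal': P(faulty) = 0.2·0.2000 / (0.2·0.2000 + 0.3·0.8000) ≈ 0.1429
After 'normal': P(faulty) = 0.2·0.1429 / (0.2·0.1429 + 0.3·0.8571) ≈ 0.1000
After 'normal': P(faulty) = 0.2·0.1000 / (0.2·0.1000 + 0.3·0.9000) ≈ 0.0690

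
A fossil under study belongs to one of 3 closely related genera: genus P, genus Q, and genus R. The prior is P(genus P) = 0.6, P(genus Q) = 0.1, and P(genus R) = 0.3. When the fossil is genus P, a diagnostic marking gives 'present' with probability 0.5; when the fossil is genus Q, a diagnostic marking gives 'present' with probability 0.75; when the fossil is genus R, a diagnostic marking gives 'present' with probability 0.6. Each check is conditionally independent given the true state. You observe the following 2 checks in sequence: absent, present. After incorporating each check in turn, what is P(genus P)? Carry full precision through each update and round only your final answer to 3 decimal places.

After 'absent': normaliser = 0.5·0.6000 + 0.25·0.1000 + 0.4·0.3000; P(genus P) ≈ 0.6742, P(genus Q) ≈ 0.0562, P(genus R) ≈ 0.2697
After 'present': normaliser = 0.5·0.6742 + 0.75·0.0562 + 0.6·0.2697; P(genus P) ≈ 0.6231, P(genus Q) ≈ 0.0779, P(genus R) ≈ 0.2991

0.623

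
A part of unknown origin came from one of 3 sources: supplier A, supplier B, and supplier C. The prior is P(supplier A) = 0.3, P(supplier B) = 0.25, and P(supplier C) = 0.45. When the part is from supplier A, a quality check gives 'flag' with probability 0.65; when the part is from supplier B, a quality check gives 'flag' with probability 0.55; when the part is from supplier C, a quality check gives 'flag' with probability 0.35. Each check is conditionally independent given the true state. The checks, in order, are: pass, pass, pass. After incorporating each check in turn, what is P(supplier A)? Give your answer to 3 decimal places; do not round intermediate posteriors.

Apply Bayes' rule sequentially, carrying P(supplier A) forward.
After 'pass': normaliser = 0.35·0.3000 + 0.45·0.2500 + 0.65·0.4500; P(supplier A) ≈ 0.2059, P(supplier B) ≈ 0.2206, P(supplier C) ≈ 0.5735
After 'pass': normaliser = 0.35·0.2059 + 0.45·0.2206 + 0.65·0.5735; P(supplier A) ≈ 0.1324, P(supplier B) ≈ 0.1824, P(supplier C) ≈ 0.6851
After 'pass': normaliser = 0.35·0.1324 + 0.45·0.1824 + 0.65·0.6851; P(supplier A) ≈ 0.0808, P(supplier B) ≈ 0.1431, P(supplier C) ≈ 0.7761

0.081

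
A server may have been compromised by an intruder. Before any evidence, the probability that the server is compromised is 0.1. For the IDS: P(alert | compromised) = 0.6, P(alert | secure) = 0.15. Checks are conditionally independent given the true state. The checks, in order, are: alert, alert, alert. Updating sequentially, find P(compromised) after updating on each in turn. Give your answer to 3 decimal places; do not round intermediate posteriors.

After 'alert': P(compromised) = 0.6·0.1000 / (0.6·0.1000 + 0.15·0.9000) ≈ 0.3077
After 'alert': P(compromised) = 0.6·0.3077 / (0.6·0.3077 + 0.15·0.6923) ≈ 0.6400
After 'alert': P(compromised) = 0.6·0.6400 / (0.6·0.6400 + 0.15·0.3600) ≈ 0.8767

0.877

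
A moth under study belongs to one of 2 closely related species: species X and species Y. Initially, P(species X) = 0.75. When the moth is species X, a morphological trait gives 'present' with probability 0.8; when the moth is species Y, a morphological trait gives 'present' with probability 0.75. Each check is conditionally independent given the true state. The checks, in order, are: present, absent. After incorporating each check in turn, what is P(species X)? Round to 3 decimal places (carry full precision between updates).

After 'present': P(species X) = 0.8·0.7500 / (0.8·0.7500 + 0.75·0.2500) ≈ 0.7619
After 'absent': P(species X) = 0.2·0.7619 / (0.2·0.7619 + 0.25·0.2381) ≈ 0.7191

0.719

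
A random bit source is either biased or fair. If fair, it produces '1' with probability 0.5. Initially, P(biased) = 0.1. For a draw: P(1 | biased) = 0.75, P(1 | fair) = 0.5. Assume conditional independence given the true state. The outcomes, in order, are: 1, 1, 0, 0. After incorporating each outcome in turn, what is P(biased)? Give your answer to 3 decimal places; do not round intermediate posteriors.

After '1': P(biased) = 0.75·0.1000 / (0.75·0.1000 + 0.5·0.9000) ≈ 0.1429
After '1': P(biased) = 0.75·0.1429 / (0.75·0.1429 + 0.5·0.8571) ≈ 0.2000
After '0': P(biased) = 0.25·0.2000 / (0.25·0.2000 + 0.5·0.8000) ≈ 0.1111
After '0': P(biased) = 0.25·0.1111 / (0.25·0.1111 + 0.5·0.8889) ≈ 0.0588

0.059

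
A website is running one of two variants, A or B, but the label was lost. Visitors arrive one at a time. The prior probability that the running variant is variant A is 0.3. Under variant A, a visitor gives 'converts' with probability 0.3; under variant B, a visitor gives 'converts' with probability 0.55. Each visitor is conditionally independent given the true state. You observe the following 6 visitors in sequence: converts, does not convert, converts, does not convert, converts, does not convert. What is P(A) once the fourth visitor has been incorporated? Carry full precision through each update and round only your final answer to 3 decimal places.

0.236

Apply Bayes' rule sequentially, carrying P(A) forward.
After 'converts': P(A) = 0.3·0.3000 / (0.3·0.3000 + 0.55·0.7000) ≈ 0.1895
After 'does not convert': P(A) = 0.7·0.1895 / (0.7·0.1895 + 0.45·0.8105) ≈ 0.2667
After 'converts': P(A) = 0.3·0.2667 / (0.3·0.2667 + 0.55·0.7333) ≈ 0.1655
After 'does not convert': P(A) = 0.7·0.1655 / (0.7·0.1655 + 0.45·0.8345) ≈ 0.2358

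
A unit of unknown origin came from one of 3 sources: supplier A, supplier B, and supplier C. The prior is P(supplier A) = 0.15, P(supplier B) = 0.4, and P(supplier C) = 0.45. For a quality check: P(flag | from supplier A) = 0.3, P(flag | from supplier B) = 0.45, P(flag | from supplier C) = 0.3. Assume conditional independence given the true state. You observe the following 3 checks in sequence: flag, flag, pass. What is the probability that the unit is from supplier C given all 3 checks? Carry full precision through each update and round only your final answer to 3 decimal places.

0.344

After 'flag': normaliser = 0.3·0.1500 + 0.45·0.4000 + 0.3·0.4500; P(supplier A) ≈ 0.1250, P(supplier B) ≈ 0.5000, P(supplier C) ≈ 0.3750
After 'flag': normaliser = 0.3·0.1250 + 0.45·0.5000 + 0.3·0.3750; P(supplier A) ≈ 0.1000, P(supplier B) ≈ 0.6000, P(supplier C) ≈ 0.3000
After 'pass': normaliser = 0.7·0.1000 + 0.55·0.6000 + 0.7·0.3000; P(supplier A) ≈ 0.1148, P(supplier B) ≈ 0.5410, P(supplier C) ≈ 0.3443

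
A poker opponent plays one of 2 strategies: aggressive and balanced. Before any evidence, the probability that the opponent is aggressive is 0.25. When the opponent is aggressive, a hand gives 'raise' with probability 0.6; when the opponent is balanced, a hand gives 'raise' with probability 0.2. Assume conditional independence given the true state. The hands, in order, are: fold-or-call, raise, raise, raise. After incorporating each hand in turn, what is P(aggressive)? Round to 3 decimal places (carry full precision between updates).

0.818

After 'fold-or-call': P(aggressive) = 0.4·0.2500 / (0.4·0.2500 + 0.8·0.7500) ≈ 0.1429
After 'raise': P(aggressive) = 0.6·0.1429 / (0.6·0.1429 + 0.2·0.8571) ≈ 0.3333
After 'raise': P(aggressive) = 0.6·0.3333 / (0.6·0.3333 + 0.2·0.6667) ≈ 0.6000
After 'raise': P(aggressive) = 0.6·0.6000 / (0.6·0.6000 + 0.2·0.4000) ≈ 0.8182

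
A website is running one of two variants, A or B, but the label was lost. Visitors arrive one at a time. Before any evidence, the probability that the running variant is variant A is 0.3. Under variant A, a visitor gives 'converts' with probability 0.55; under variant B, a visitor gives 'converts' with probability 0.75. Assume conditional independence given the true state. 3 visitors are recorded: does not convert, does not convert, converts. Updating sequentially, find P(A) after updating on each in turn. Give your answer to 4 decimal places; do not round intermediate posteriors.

After 'does not convert': P(A) = 0.45·0.3000 / (0.45·0.3000 + 0.25·0.7000) ≈ 0.4355
After 'does not convert': P(A) = 0.45·0.4355 / (0.45·0.4355 + 0.25·0.5645) ≈ 0.5813
After 'converts': P(A) = 0.55·0.5813 / (0.55·0.5813 + 0.75·0.4187) ≈ 0.5045

0.5045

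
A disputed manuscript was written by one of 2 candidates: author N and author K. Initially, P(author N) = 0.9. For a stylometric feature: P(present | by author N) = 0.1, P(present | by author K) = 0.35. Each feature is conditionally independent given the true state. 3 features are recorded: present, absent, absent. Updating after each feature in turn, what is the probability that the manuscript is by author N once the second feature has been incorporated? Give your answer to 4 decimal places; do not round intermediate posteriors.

0.7807

After 'present': P(author N) = 0.1·0.9000 / (0.1·0.9000 + 0.35·0.1000) ≈ 0.7200
After 'absent': P(author N) = 0.9·0.7200 / (0.9·0.7200 + 0.65·0.2800) ≈ 0.7807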